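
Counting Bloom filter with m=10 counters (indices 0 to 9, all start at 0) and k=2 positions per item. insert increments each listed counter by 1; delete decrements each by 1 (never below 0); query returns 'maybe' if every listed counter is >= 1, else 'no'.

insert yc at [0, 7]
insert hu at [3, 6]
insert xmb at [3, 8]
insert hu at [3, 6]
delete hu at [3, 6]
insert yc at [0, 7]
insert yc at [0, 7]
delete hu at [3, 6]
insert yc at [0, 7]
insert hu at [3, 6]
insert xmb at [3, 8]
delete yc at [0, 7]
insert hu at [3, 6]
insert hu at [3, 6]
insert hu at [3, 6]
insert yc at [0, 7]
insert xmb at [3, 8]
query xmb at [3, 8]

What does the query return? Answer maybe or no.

Step 1: insert yc at [0, 7] -> counters=[1,0,0,0,0,0,0,1,0,0]
Step 2: insert hu at [3, 6] -> counters=[1,0,0,1,0,0,1,1,0,0]
Step 3: insert xmb at [3, 8] -> counters=[1,0,0,2,0,0,1,1,1,0]
Step 4: insert hu at [3, 6] -> counters=[1,0,0,3,0,0,2,1,1,0]
Step 5: delete hu at [3, 6] -> counters=[1,0,0,2,0,0,1,1,1,0]
Step 6: insert yc at [0, 7] -> counters=[2,0,0,2,0,0,1,2,1,0]
Step 7: insert yc at [0, 7] -> counters=[3,0,0,2,0,0,1,3,1,0]
Step 8: delete hu at [3, 6] -> counters=[3,0,0,1,0,0,0,3,1,0]
Step 9: insert yc at [0, 7] -> counters=[4,0,0,1,0,0,0,4,1,0]
Step 10: insert hu at [3, 6] -> counters=[4,0,0,2,0,0,1,4,1,0]
Step 11: insert xmb at [3, 8] -> counters=[4,0,0,3,0,0,1,4,2,0]
Step 12: delete yc at [0, 7] -> counters=[3,0,0,3,0,0,1,3,2,0]
Step 13: insert hu at [3, 6] -> counters=[3,0,0,4,0,0,2,3,2,0]
Step 14: insert hu at [3, 6] -> counters=[3,0,0,5,0,0,3,3,2,0]
Step 15: insert hu at [3, 6] -> counters=[3,0,0,6,0,0,4,3,2,0]
Step 16: insert yc at [0, 7] -> counters=[4,0,0,6,0,0,4,4,2,0]
Step 17: insert xmb at [3, 8] -> counters=[4,0,0,7,0,0,4,4,3,0]
Query xmb: check counters[3]=7 counters[8]=3 -> maybe

Answer: maybe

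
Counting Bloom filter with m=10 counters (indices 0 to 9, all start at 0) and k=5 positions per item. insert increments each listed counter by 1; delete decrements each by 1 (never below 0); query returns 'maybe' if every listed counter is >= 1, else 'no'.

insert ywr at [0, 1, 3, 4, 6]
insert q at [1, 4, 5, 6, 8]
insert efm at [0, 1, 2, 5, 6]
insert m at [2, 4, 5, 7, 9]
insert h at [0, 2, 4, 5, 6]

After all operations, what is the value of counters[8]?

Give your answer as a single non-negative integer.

Step 1: insert ywr at [0, 1, 3, 4, 6] -> counters=[1,1,0,1,1,0,1,0,0,0]
Step 2: insert q at [1, 4, 5, 6, 8] -> counters=[1,2,0,1,2,1,2,0,1,0]
Step 3: insert efm at [0, 1, 2, 5, 6] -> counters=[2,3,1,1,2,2,3,0,1,0]
Step 4: insert m at [2, 4, 5, 7, 9] -> counters=[2,3,2,1,3,3,3,1,1,1]
Step 5: insert h at [0, 2, 4, 5, 6] -> counters=[3,3,3,1,4,4,4,1,1,1]
Final counters=[3,3,3,1,4,4,4,1,1,1] -> counters[8]=1

Answer: 1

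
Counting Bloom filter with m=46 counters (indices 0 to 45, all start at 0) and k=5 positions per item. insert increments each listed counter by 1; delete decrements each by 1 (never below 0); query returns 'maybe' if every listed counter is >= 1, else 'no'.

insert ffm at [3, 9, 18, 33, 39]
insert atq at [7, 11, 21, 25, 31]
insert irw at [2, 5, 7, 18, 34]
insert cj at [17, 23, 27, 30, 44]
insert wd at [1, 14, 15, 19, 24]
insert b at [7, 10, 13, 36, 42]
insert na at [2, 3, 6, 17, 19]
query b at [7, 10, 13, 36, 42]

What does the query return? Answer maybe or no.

Answer: maybe

Derivation:
Step 1: insert ffm at [3, 9, 18, 33, 39] -> counters=[0,0,0,1,0,0,0,0,0,1,0,0,0,0,0,0,0,0,1,0,0,0,0,0,0,0,0,0,0,0,0,0,0,1,0,0,0,0,0,1,0,0,0,0,0,0]
Step 2: insert atq at [7, 11, 21, 25, 31] -> counters=[0,0,0,1,0,0,0,1,0,1,0,1,0,0,0,0,0,0,1,0,0,1,0,0,0,1,0,0,0,0,0,1,0,1,0,0,0,0,0,1,0,0,0,0,0,0]
Step 3: insert irw at [2, 5, 7, 18, 34] -> counters=[0,0,1,1,0,1,0,2,0,1,0,1,0,0,0,0,0,0,2,0,0,1,0,0,0,1,0,0,0,0,0,1,0,1,1,0,0,0,0,1,0,0,0,0,0,0]
Step 4: insert cj at [17, 23, 27, 30, 44] -> counters=[0,0,1,1,0,1,0,2,0,1,0,1,0,0,0,0,0,1,2,0,0,1,0,1,0,1,0,1,0,0,1,1,0,1,1,0,0,0,0,1,0,0,0,0,1,0]
Step 5: insert wd at [1, 14, 15, 19, 24] -> counters=[0,1,1,1,0,1,0,2,0,1,0,1,0,0,1,1,0,1,2,1,0,1,0,1,1,1,0,1,0,0,1,1,0,1,1,0,0,0,0,1,0,0,0,0,1,0]
Step 6: insert b at [7, 10, 13, 36, 42] -> counters=[0,1,1,1,0,1,0,3,0,1,1,1,0,1,1,1,0,1,2,1,0,1,0,1,1,1,0,1,0,0,1,1,0,1,1,0,1,0,0,1,0,0,1,0,1,0]
Step 7: insert na at [2, 3, 6, 17, 19] -> counters=[0,1,2,2,0,1,1,3,0,1,1,1,0,1,1,1,0,2,2,2,0,1,0,1,1,1,0,1,0,0,1,1,0,1,1,0,1,0,0,1,0,0,1,0,1,0]
Query b: check counters[7]=3 counters[10]=1 counters[13]=1 counters[36]=1 counters[42]=1 -> maybe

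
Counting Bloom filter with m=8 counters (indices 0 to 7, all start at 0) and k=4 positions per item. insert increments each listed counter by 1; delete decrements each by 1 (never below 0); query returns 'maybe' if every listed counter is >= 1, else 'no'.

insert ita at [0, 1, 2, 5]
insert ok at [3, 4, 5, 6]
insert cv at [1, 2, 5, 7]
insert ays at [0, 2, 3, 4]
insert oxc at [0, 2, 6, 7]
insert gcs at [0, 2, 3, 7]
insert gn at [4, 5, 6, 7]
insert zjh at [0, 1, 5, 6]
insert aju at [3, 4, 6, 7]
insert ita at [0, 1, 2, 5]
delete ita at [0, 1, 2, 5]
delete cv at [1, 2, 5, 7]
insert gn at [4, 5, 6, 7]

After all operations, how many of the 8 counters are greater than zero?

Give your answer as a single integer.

Answer: 8

Derivation:
Step 1: insert ita at [0, 1, 2, 5] -> counters=[1,1,1,0,0,1,0,0]
Step 2: insert ok at [3, 4, 5, 6] -> counters=[1,1,1,1,1,2,1,0]
Step 3: insert cv at [1, 2, 5, 7] -> counters=[1,2,2,1,1,3,1,1]
Step 4: insert ays at [0, 2, 3, 4] -> counters=[2,2,3,2,2,3,1,1]
Step 5: insert oxc at [0, 2, 6, 7] -> counters=[3,2,4,2,2,3,2,2]
Step 6: insert gcs at [0, 2, 3, 7] -> counters=[4,2,5,3,2,3,2,3]
Step 7: insert gn at [4, 5, 6, 7] -> counters=[4,2,5,3,3,4,3,4]
Step 8: insert zjh at [0, 1, 5, 6] -> counters=[5,3,5,3,3,5,4,4]
Step 9: insert aju at [3, 4, 6, 7] -> counters=[5,3,5,4,4,5,5,5]
Step 10: insert ita at [0, 1, 2, 5] -> counters=[6,4,6,4,4,6,5,5]
Step 11: delete ita at [0, 1, 2, 5] -> counters=[5,3,5,4,4,5,5,5]
Step 12: delete cv at [1, 2, 5, 7] -> counters=[5,2,4,4,4,4,5,4]
Step 13: insert gn at [4, 5, 6, 7] -> counters=[5,2,4,4,5,5,6,5]
Final counters=[5,2,4,4,5,5,6,5] -> 8 nonzero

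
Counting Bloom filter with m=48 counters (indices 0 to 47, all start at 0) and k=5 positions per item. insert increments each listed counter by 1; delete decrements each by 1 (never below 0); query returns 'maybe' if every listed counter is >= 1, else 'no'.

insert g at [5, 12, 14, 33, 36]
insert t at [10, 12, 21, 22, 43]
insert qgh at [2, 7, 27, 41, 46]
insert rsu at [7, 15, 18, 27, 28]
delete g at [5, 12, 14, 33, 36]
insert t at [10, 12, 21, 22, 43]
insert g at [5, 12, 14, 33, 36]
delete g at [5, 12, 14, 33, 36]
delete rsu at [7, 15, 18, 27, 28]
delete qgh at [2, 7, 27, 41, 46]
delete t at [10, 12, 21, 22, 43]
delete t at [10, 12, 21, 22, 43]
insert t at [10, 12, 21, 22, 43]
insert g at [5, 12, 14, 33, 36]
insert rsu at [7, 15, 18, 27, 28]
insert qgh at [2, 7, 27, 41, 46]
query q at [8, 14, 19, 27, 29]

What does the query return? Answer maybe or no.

Step 1: insert g at [5, 12, 14, 33, 36] -> counters=[0,0,0,0,0,1,0,0,0,0,0,0,1,0,1,0,0,0,0,0,0,0,0,0,0,0,0,0,0,0,0,0,0,1,0,0,1,0,0,0,0,0,0,0,0,0,0,0]
Step 2: insert t at [10, 12, 21, 22, 43] -> counters=[0,0,0,0,0,1,0,0,0,0,1,0,2,0,1,0,0,0,0,0,0,1,1,0,0,0,0,0,0,0,0,0,0,1,0,0,1,0,0,0,0,0,0,1,0,0,0,0]
Step 3: insert qgh at [2, 7, 27, 41, 46] -> counters=[0,0,1,0,0,1,0,1,0,0,1,0,2,0,1,0,0,0,0,0,0,1,1,0,0,0,0,1,0,0,0,0,0,1,0,0,1,0,0,0,0,1,0,1,0,0,1,0]
Step 4: insert rsu at [7, 15, 18, 27, 28] -> counters=[0,0,1,0,0,1,0,2,0,0,1,0,2,0,1,1,0,0,1,0,0,1,1,0,0,0,0,2,1,0,0,0,0,1,0,0,1,0,0,0,0,1,0,1,0,0,1,0]
Step 5: delete g at [5, 12, 14, 33, 36] -> counters=[0,0,1,0,0,0,0,2,0,0,1,0,1,0,0,1,0,0,1,0,0,1,1,0,0,0,0,2,1,0,0,0,0,0,0,0,0,0,0,0,0,1,0,1,0,0,1,0]
Step 6: insert t at [10, 12, 21, 22, 43] -> counters=[0,0,1,0,0,0,0,2,0,0,2,0,2,0,0,1,0,0,1,0,0,2,2,0,0,0,0,2,1,0,0,0,0,0,0,0,0,0,0,0,0,1,0,2,0,0,1,0]
Step 7: insert g at [5, 12, 14, 33, 36] -> counters=[0,0,1,0,0,1,0,2,0,0,2,0,3,0,1,1,0,0,1,0,0,2,2,0,0,0,0,2,1,0,0,0,0,1,0,0,1,0,0,0,0,1,0,2,0,0,1,0]
Step 8: delete g at [5, 12, 14, 33, 36] -> counters=[0,0,1,0,0,0,0,2,0,0,2,0,2,0,0,1,0,0,1,0,0,2,2,0,0,0,0,2,1,0,0,0,0,0,0,0,0,0,0,0,0,1,0,2,0,0,1,0]
Step 9: delete rsu at [7, 15, 18, 27, 28] -> counters=[0,0,1,0,0,0,0,1,0,0,2,0,2,0,0,0,0,0,0,0,0,2,2,0,0,0,0,1,0,0,0,0,0,0,0,0,0,0,0,0,0,1,0,2,0,0,1,0]
Step 10: delete qgh at [2, 7, 27, 41, 46] -> counters=[0,0,0,0,0,0,0,0,0,0,2,0,2,0,0,0,0,0,0,0,0,2,2,0,0,0,0,0,0,0,0,0,0,0,0,0,0,0,0,0,0,0,0,2,0,0,0,0]
Step 11: delete t at [10, 12, 21, 22, 43] -> counters=[0,0,0,0,0,0,0,0,0,0,1,0,1,0,0,0,0,0,0,0,0,1,1,0,0,0,0,0,0,0,0,0,0,0,0,0,0,0,0,0,0,0,0,1,0,0,0,0]
Step 12: delete t at [10, 12, 21, 22, 43] -> counters=[0,0,0,0,0,0,0,0,0,0,0,0,0,0,0,0,0,0,0,0,0,0,0,0,0,0,0,0,0,0,0,0,0,0,0,0,0,0,0,0,0,0,0,0,0,0,0,0]
Step 13: insert t at [10, 12, 21, 22, 43] -> counters=[0,0,0,0,0,0,0,0,0,0,1,0,1,0,0,0,0,0,0,0,0,1,1,0,0,0,0,0,0,0,0,0,0,0,0,0,0,0,0,0,0,0,0,1,0,0,0,0]
Step 14: insert g at [5, 12, 14, 33, 36] -> counters=[0,0,0,0,0,1,0,0,0,0,1,0,2,0,1,0,0,0,0,0,0,1,1,0,0,0,0,0,0,0,0,0,0,1,0,0,1,0,0,0,0,0,0,1,0,0,0,0]
Step 15: insert rsu at [7, 15, 18, 27, 28] -> counters=[0,0,0,0,0,1,0,1,0,0,1,0,2,0,1,1,0,0,1,0,0,1,1,0,0,0,0,1,1,0,0,0,0,1,0,0,1,0,0,0,0,0,0,1,0,0,0,0]
Step 16: insert qgh at [2, 7, 27, 41, 46] -> counters=[0,0,1,0,0,1,0,2,0,0,1,0,2,0,1,1,0,0,1,0,0,1,1,0,0,0,0,2,1,0,0,0,0,1,0,0,1,0,0,0,0,1,0,1,0,0,1,0]
Query q: check counters[8]=0 counters[14]=1 counters[19]=0 counters[27]=2 counters[29]=0 -> no

Answer: no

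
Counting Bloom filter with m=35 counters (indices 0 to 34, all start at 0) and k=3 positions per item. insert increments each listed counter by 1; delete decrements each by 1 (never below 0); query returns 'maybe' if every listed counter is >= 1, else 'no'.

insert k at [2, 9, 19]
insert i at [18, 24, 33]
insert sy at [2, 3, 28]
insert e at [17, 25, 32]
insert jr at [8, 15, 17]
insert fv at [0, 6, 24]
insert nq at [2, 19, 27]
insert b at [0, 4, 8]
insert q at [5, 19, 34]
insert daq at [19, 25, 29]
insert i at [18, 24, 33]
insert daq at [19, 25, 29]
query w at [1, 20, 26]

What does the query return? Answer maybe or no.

Step 1: insert k at [2, 9, 19] -> counters=[0,0,1,0,0,0,0,0,0,1,0,0,0,0,0,0,0,0,0,1,0,0,0,0,0,0,0,0,0,0,0,0,0,0,0]
Step 2: insert i at [18, 24, 33] -> counters=[0,0,1,0,0,0,0,0,0,1,0,0,0,0,0,0,0,0,1,1,0,0,0,0,1,0,0,0,0,0,0,0,0,1,0]
Step 3: insert sy at [2, 3, 28] -> counters=[0,0,2,1,0,0,0,0,0,1,0,0,0,0,0,0,0,0,1,1,0,0,0,0,1,0,0,0,1,0,0,0,0,1,0]
Step 4: insert e at [17, 25, 32] -> counters=[0,0,2,1,0,0,0,0,0,1,0,0,0,0,0,0,0,1,1,1,0,0,0,0,1,1,0,0,1,0,0,0,1,1,0]
Step 5: insert jr at [8, 15, 17] -> counters=[0,0,2,1,0,0,0,0,1,1,0,0,0,0,0,1,0,2,1,1,0,0,0,0,1,1,0,0,1,0,0,0,1,1,0]
Step 6: insert fv at [0, 6, 24] -> counters=[1,0,2,1,0,0,1,0,1,1,0,0,0,0,0,1,0,2,1,1,0,0,0,0,2,1,0,0,1,0,0,0,1,1,0]
Step 7: insert nq at [2, 19, 27] -> counters=[1,0,3,1,0,0,1,0,1,1,0,0,0,0,0,1,0,2,1,2,0,0,0,0,2,1,0,1,1,0,0,0,1,1,0]
Step 8: insert b at [0, 4, 8] -> counters=[2,0,3,1,1,0,1,0,2,1,0,0,0,0,0,1,0,2,1,2,0,0,0,0,2,1,0,1,1,0,0,0,1,1,0]
Step 9: insert q at [5, 19, 34] -> counters=[2,0,3,1,1,1,1,0,2,1,0,0,0,0,0,1,0,2,1,3,0,0,0,0,2,1,0,1,1,0,0,0,1,1,1]
Step 10: insert daq at [19, 25, 29] -> counters=[2,0,3,1,1,1,1,0,2,1,0,0,0,0,0,1,0,2,1,4,0,0,0,0,2,2,0,1,1,1,0,0,1,1,1]
Step 11: insert i at [18, 24, 33] -> counters=[2,0,3,1,1,1,1,0,2,1,0,0,0,0,0,1,0,2,2,4,0,0,0,0,3,2,0,1,1,1,0,0,1,2,1]
Step 12: insert daq at [19, 25, 29] -> counters=[2,0,3,1,1,1,1,0,2,1,0,0,0,0,0,1,0,2,2,5,0,0,0,0,3,3,0,1,1,2,0,0,1,2,1]
Query w: check counters[1]=0 counters[20]=0 counters[26]=0 -> no

Answer: no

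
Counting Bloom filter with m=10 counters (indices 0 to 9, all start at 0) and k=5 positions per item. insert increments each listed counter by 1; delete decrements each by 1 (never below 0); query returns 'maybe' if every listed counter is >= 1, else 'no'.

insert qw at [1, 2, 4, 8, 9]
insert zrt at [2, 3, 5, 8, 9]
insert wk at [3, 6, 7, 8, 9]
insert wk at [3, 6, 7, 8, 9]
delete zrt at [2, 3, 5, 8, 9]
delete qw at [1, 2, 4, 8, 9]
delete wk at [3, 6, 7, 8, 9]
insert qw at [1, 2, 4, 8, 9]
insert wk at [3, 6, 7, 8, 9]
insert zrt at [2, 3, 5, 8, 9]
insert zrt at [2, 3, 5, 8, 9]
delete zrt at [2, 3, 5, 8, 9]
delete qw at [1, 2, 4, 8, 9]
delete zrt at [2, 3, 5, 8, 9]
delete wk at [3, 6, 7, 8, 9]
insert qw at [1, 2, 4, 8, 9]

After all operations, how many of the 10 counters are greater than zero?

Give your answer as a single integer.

Step 1: insert qw at [1, 2, 4, 8, 9] -> counters=[0,1,1,0,1,0,0,0,1,1]
Step 2: insert zrt at [2, 3, 5, 8, 9] -> counters=[0,1,2,1,1,1,0,0,2,2]
Step 3: insert wk at [3, 6, 7, 8, 9] -> counters=[0,1,2,2,1,1,1,1,3,3]
Step 4: insert wk at [3, 6, 7, 8, 9] -> counters=[0,1,2,3,1,1,2,2,4,4]
Step 5: delete zrt at [2, 3, 5, 8, 9] -> counters=[0,1,1,2,1,0,2,2,3,3]
Step 6: delete qw at [1, 2, 4, 8, 9] -> counters=[0,0,0,2,0,0,2,2,2,2]
Step 7: delete wk at [3, 6, 7, 8, 9] -> counters=[0,0,0,1,0,0,1,1,1,1]
Step 8: insert qw at [1, 2, 4, 8, 9] -> counters=[0,1,1,1,1,0,1,1,2,2]
Step 9: insert wk at [3, 6, 7, 8, 9] -> counters=[0,1,1,2,1,0,2,2,3,3]
Step 10: insert zrt at [2, 3, 5, 8, 9] -> counters=[0,1,2,3,1,1,2,2,4,4]
Step 11: insert zrt at [2, 3, 5, 8, 9] -> counters=[0,1,3,4,1,2,2,2,5,5]
Step 12: delete zrt at [2, 3, 5, 8, 9] -> counters=[0,1,2,3,1,1,2,2,4,4]
Step 13: delete qw at [1, 2, 4, 8, 9] -> counters=[0,0,1,3,0,1,2,2,3,3]
Step 14: delete zrt at [2, 3, 5, 8, 9] -> counters=[0,0,0,2,0,0,2,2,2,2]
Step 15: delete wk at [3, 6, 7, 8, 9] -> counters=[0,0,0,1,0,0,1,1,1,1]
Step 16: insert qw at [1, 2, 4, 8, 9] -> counters=[0,1,1,1,1,0,1,1,2,2]
Final counters=[0,1,1,1,1,0,1,1,2,2] -> 8 nonzero

Answer: 8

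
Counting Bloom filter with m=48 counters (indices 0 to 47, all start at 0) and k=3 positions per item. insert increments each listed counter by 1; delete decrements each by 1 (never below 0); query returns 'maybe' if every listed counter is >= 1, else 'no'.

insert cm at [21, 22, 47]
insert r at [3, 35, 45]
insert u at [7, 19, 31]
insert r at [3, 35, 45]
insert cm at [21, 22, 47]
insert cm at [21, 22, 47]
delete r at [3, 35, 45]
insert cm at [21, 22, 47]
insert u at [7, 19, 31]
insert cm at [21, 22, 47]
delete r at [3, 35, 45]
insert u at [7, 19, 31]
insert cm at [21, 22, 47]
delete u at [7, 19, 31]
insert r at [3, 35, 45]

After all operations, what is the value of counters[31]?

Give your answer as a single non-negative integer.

Step 1: insert cm at [21, 22, 47] -> counters=[0,0,0,0,0,0,0,0,0,0,0,0,0,0,0,0,0,0,0,0,0,1,1,0,0,0,0,0,0,0,0,0,0,0,0,0,0,0,0,0,0,0,0,0,0,0,0,1]
Step 2: insert r at [3, 35, 45] -> counters=[0,0,0,1,0,0,0,0,0,0,0,0,0,0,0,0,0,0,0,0,0,1,1,0,0,0,0,0,0,0,0,0,0,0,0,1,0,0,0,0,0,0,0,0,0,1,0,1]
Step 3: insert u at [7, 19, 31] -> counters=[0,0,0,1,0,0,0,1,0,0,0,0,0,0,0,0,0,0,0,1,0,1,1,0,0,0,0,0,0,0,0,1,0,0,0,1,0,0,0,0,0,0,0,0,0,1,0,1]
Step 4: insert r at [3, 35, 45] -> counters=[0,0,0,2,0,0,0,1,0,0,0,0,0,0,0,0,0,0,0,1,0,1,1,0,0,0,0,0,0,0,0,1,0,0,0,2,0,0,0,0,0,0,0,0,0,2,0,1]
Step 5: insert cm at [21, 22, 47] -> counters=[0,0,0,2,0,0,0,1,0,0,0,0,0,0,0,0,0,0,0,1,0,2,2,0,0,0,0,0,0,0,0,1,0,0,0,2,0,0,0,0,0,0,0,0,0,2,0,2]
Step 6: insert cm at [21, 22, 47] -> counters=[0,0,0,2,0,0,0,1,0,0,0,0,0,0,0,0,0,0,0,1,0,3,3,0,0,0,0,0,0,0,0,1,0,0,0,2,0,0,0,0,0,0,0,0,0,2,0,3]
Step 7: delete r at [3, 35, 45] -> counters=[0,0,0,1,0,0,0,1,0,0,0,0,0,0,0,0,0,0,0,1,0,3,3,0,0,0,0,0,0,0,0,1,0,0,0,1,0,0,0,0,0,0,0,0,0,1,0,3]
Step 8: insert cm at [21, 22, 47] -> counters=[0,0,0,1,0,0,0,1,0,0,0,0,0,0,0,0,0,0,0,1,0,4,4,0,0,0,0,0,0,0,0,1,0,0,0,1,0,0,0,0,0,0,0,0,0,1,0,4]
Step 9: insert u at [7, 19, 31] -> counters=[0,0,0,1,0,0,0,2,0,0,0,0,0,0,0,0,0,0,0,2,0,4,4,0,0,0,0,0,0,0,0,2,0,0,0,1,0,0,0,0,0,0,0,0,0,1,0,4]
Step 10: insert cm at [21, 22, 47] -> counters=[0,0,0,1,0,0,0,2,0,0,0,0,0,0,0,0,0,0,0,2,0,5,5,0,0,0,0,0,0,0,0,2,0,0,0,1,0,0,0,0,0,0,0,0,0,1,0,5]
Step 11: delete r at [3, 35, 45] -> counters=[0,0,0,0,0,0,0,2,0,0,0,0,0,0,0,0,0,0,0,2,0,5,5,0,0,0,0,0,0,0,0,2,0,0,0,0,0,0,0,0,0,0,0,0,0,0,0,5]
Step 12: insert u at [7, 19, 31] -> counters=[0,0,0,0,0,0,0,3,0,0,0,0,0,0,0,0,0,0,0,3,0,5,5,0,0,0,0,0,0,0,0,3,0,0,0,0,0,0,0,0,0,0,0,0,0,0,0,5]
Step 13: insert cm at [21, 22, 47] -> counters=[0,0,0,0,0,0,0,3,0,0,0,0,0,0,0,0,0,0,0,3,0,6,6,0,0,0,0,0,0,0,0,3,0,0,0,0,0,0,0,0,0,0,0,0,0,0,0,6]
Step 14: delete u at [7, 19, 31] -> counters=[0,0,0,0,0,0,0,2,0,0,0,0,0,0,0,0,0,0,0,2,0,6,6,0,0,0,0,0,0,0,0,2,0,0,0,0,0,0,0,0,0,0,0,0,0,0,0,6]
Step 15: insert r at [3, 35, 45] -> counters=[0,0,0,1,0,0,0,2,0,0,0,0,0,0,0,0,0,0,0,2,0,6,6,0,0,0,0,0,0,0,0,2,0,0,0,1,0,0,0,0,0,0,0,0,0,1,0,6]
Final counters=[0,0,0,1,0,0,0,2,0,0,0,0,0,0,0,0,0,0,0,2,0,6,6,0,0,0,0,0,0,0,0,2,0,0,0,1,0,0,0,0,0,0,0,0,0,1,0,6] -> counters[31]=2

Answer: 2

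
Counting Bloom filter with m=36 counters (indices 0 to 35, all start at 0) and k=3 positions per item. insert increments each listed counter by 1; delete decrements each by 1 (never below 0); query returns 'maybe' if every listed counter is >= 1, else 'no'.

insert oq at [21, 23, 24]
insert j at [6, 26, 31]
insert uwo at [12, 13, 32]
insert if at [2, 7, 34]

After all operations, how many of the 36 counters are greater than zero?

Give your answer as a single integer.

Answer: 12

Derivation:
Step 1: insert oq at [21, 23, 24] -> counters=[0,0,0,0,0,0,0,0,0,0,0,0,0,0,0,0,0,0,0,0,0,1,0,1,1,0,0,0,0,0,0,0,0,0,0,0]
Step 2: insert j at [6, 26, 31] -> counters=[0,0,0,0,0,0,1,0,0,0,0,0,0,0,0,0,0,0,0,0,0,1,0,1,1,0,1,0,0,0,0,1,0,0,0,0]
Step 3: insert uwo at [12, 13, 32] -> counters=[0,0,0,0,0,0,1,0,0,0,0,0,1,1,0,0,0,0,0,0,0,1,0,1,1,0,1,0,0,0,0,1,1,0,0,0]
Step 4: insert if at [2, 7, 34] -> counters=[0,0,1,0,0,0,1,1,0,0,0,0,1,1,0,0,0,0,0,0,0,1,0,1,1,0,1,0,0,0,0,1,1,0,1,0]
Final counters=[0,0,1,0,0,0,1,1,0,0,0,0,1,1,0,0,0,0,0,0,0,1,0,1,1,0,1,0,0,0,0,1,1,0,1,0] -> 12 nonzero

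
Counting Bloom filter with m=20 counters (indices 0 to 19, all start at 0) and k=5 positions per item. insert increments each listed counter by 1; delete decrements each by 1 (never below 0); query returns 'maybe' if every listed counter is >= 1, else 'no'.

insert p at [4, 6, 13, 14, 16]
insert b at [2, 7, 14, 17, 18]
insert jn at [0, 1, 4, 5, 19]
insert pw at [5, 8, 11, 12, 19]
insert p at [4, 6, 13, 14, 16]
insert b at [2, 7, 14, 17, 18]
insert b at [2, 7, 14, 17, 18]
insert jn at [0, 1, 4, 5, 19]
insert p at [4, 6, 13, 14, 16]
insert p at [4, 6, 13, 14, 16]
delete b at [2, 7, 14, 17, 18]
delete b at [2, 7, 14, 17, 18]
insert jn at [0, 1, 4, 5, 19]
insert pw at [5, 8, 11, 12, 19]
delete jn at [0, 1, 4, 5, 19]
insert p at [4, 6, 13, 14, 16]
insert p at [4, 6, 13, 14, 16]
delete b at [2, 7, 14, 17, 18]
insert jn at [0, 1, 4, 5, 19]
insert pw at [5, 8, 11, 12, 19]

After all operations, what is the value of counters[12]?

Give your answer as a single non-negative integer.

Step 1: insert p at [4, 6, 13, 14, 16] -> counters=[0,0,0,0,1,0,1,0,0,0,0,0,0,1,1,0,1,0,0,0]
Step 2: insert b at [2, 7, 14, 17, 18] -> counters=[0,0,1,0,1,0,1,1,0,0,0,0,0,1,2,0,1,1,1,0]
Step 3: insert jn at [0, 1, 4, 5, 19] -> counters=[1,1,1,0,2,1,1,1,0,0,0,0,0,1,2,0,1,1,1,1]
Step 4: insert pw at [5, 8, 11, 12, 19] -> counters=[1,1,1,0,2,2,1,1,1,0,0,1,1,1,2,0,1,1,1,2]
Step 5: insert p at [4, 6, 13, 14, 16] -> counters=[1,1,1,0,3,2,2,1,1,0,0,1,1,2,3,0,2,1,1,2]
Step 6: insert b at [2, 7, 14, 17, 18] -> counters=[1,1,2,0,3,2,2,2,1,0,0,1,1,2,4,0,2,2,2,2]
Step 7: insert b at [2, 7, 14, 17, 18] -> counters=[1,1,3,0,3,2,2,3,1,0,0,1,1,2,5,0,2,3,3,2]
Step 8: insert jn at [0, 1, 4, 5, 19] -> counters=[2,2,3,0,4,3,2,3,1,0,0,1,1,2,5,0,2,3,3,3]
Step 9: insert p at [4, 6, 13, 14, 16] -> counters=[2,2,3,0,5,3,3,3,1,0,0,1,1,3,6,0,3,3,3,3]
Step 10: insert p at [4, 6, 13, 14, 16] -> counters=[2,2,3,0,6,3,4,3,1,0,0,1,1,4,7,0,4,3,3,3]
Step 11: delete b at [2, 7, 14, 17, 18] -> counters=[2,2,2,0,6,3,4,2,1,0,0,1,1,4,6,0,4,2,2,3]
Step 12: delete b at [2, 7, 14, 17, 18] -> counters=[2,2,1,0,6,3,4,1,1,0,0,1,1,4,5,0,4,1,1,3]
Step 13: insert jn at [0, 1, 4, 5, 19] -> counters=[3,3,1,0,7,4,4,1,1,0,0,1,1,4,5,0,4,1,1,4]
Step 14: insert pw at [5, 8, 11, 12, 19] -> counters=[3,3,1,0,7,5,4,1,2,0,0,2,2,4,5,0,4,1,1,5]
Step 15: delete jn at [0, 1, 4, 5, 19] -> counters=[2,2,1,0,6,4,4,1,2,0,0,2,2,4,5,0,4,1,1,4]
Step 16: insert p at [4, 6, 13, 14, 16] -> counters=[2,2,1,0,7,4,5,1,2,0,0,2,2,5,6,0,5,1,1,4]
Step 17: insert p at [4, 6, 13, 14, 16] -> counters=[2,2,1,0,8,4,6,1,2,0,0,2,2,6,7,0,6,1,1,4]
Step 18: delete b at [2, 7, 14, 17, 18] -> counters=[2,2,0,0,8,4,6,0,2,0,0,2,2,6,6,0,6,0,0,4]
Step 19: insert jn at [0, 1, 4, 5, 19] -> counters=[3,3,0,0,9,5,6,0,2,0,0,2,2,6,6,0,6,0,0,5]
Step 20: insert pw at [5, 8, 11, 12, 19] -> counters=[3,3,0,0,9,6,6,0,3,0,0,3,3,6,6,0,6,0,0,6]
Final counters=[3,3,0,0,9,6,6,0,3,0,0,3,3,6,6,0,6,0,0,6] -> counters[12]=3

Answer: 3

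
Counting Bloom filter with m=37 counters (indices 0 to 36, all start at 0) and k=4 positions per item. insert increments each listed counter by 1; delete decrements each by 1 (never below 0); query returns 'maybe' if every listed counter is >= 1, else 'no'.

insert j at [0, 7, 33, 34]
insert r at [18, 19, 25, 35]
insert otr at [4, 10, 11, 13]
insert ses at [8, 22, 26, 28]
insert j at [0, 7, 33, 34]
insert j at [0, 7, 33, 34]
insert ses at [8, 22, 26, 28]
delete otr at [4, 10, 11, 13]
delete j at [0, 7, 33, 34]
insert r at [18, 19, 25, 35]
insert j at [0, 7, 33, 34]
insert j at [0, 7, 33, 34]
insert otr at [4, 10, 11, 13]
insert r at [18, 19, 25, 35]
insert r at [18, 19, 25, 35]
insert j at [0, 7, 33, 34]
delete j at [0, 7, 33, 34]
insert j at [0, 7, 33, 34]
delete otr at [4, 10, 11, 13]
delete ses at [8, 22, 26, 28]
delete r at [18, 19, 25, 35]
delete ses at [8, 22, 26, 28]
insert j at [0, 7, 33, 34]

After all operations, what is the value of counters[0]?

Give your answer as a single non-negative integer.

Step 1: insert j at [0, 7, 33, 34] -> counters=[1,0,0,0,0,0,0,1,0,0,0,0,0,0,0,0,0,0,0,0,0,0,0,0,0,0,0,0,0,0,0,0,0,1,1,0,0]
Step 2: insert r at [18, 19, 25, 35] -> counters=[1,0,0,0,0,0,0,1,0,0,0,0,0,0,0,0,0,0,1,1,0,0,0,0,0,1,0,0,0,0,0,0,0,1,1,1,0]
Step 3: insert otr at [4, 10, 11, 13] -> counters=[1,0,0,0,1,0,0,1,0,0,1,1,0,1,0,0,0,0,1,1,0,0,0,0,0,1,0,0,0,0,0,0,0,1,1,1,0]
Step 4: insert ses at [8, 22, 26, 28] -> counters=[1,0,0,0,1,0,0,1,1,0,1,1,0,1,0,0,0,0,1,1,0,0,1,0,0,1,1,0,1,0,0,0,0,1,1,1,0]
Step 5: insert j at [0, 7, 33, 34] -> counters=[2,0,0,0,1,0,0,2,1,0,1,1,0,1,0,0,0,0,1,1,0,0,1,0,0,1,1,0,1,0,0,0,0,2,2,1,0]
Step 6: insert j at [0, 7, 33, 34] -> counters=[3,0,0,0,1,0,0,3,1,0,1,1,0,1,0,0,0,0,1,1,0,0,1,0,0,1,1,0,1,0,0,0,0,3,3,1,0]
Step 7: insert ses at [8, 22, 26, 28] -> counters=[3,0,0,0,1,0,0,3,2,0,1,1,0,1,0,0,0,0,1,1,0,0,2,0,0,1,2,0,2,0,0,0,0,3,3,1,0]
Step 8: delete otr at [4, 10, 11, 13] -> counters=[3,0,0,0,0,0,0,3,2,0,0,0,0,0,0,0,0,0,1,1,0,0,2,0,0,1,2,0,2,0,0,0,0,3,3,1,0]
Step 9: delete j at [0, 7, 33, 34] -> counters=[2,0,0,0,0,0,0,2,2,0,0,0,0,0,0,0,0,0,1,1,0,0,2,0,0,1,2,0,2,0,0,0,0,2,2,1,0]
Step 10: insert r at [18, 19, 25, 35] -> counters=[2,0,0,0,0,0,0,2,2,0,0,0,0,0,0,0,0,0,2,2,0,0,2,0,0,2,2,0,2,0,0,0,0,2,2,2,0]
Step 11: insert j at [0, 7, 33, 34] -> counters=[3,0,0,0,0,0,0,3,2,0,0,0,0,0,0,0,0,0,2,2,0,0,2,0,0,2,2,0,2,0,0,0,0,3,3,2,0]
Step 12: insert j at [0, 7, 33, 34] -> counters=[4,0,0,0,0,0,0,4,2,0,0,0,0,0,0,0,0,0,2,2,0,0,2,0,0,2,2,0,2,0,0,0,0,4,4,2,0]
Step 13: insert otr at [4, 10, 11, 13] -> counters=[4,0,0,0,1,0,0,4,2,0,1,1,0,1,0,0,0,0,2,2,0,0,2,0,0,2,2,0,2,0,0,0,0,4,4,2,0]
Step 14: insert r at [18, 19, 25, 35] -> counters=[4,0,0,0,1,0,0,4,2,0,1,1,0,1,0,0,0,0,3,3,0,0,2,0,0,3,2,0,2,0,0,0,0,4,4,3,0]
Step 15: insert r at [18, 19, 25, 35] -> counters=[4,0,0,0,1,0,0,4,2,0,1,1,0,1,0,0,0,0,4,4,0,0,2,0,0,4,2,0,2,0,0,0,0,4,4,4,0]
Step 16: insert j at [0, 7, 33, 34] -> counters=[5,0,0,0,1,0,0,5,2,0,1,1,0,1,0,0,0,0,4,4,0,0,2,0,0,4,2,0,2,0,0,0,0,5,5,4,0]
Step 17: delete j at [0, 7, 33, 34] -> counters=[4,0,0,0,1,0,0,4,2,0,1,1,0,1,0,0,0,0,4,4,0,0,2,0,0,4,2,0,2,0,0,0,0,4,4,4,0]
Step 18: insert j at [0, 7, 33, 34] -> counters=[5,0,0,0,1,0,0,5,2,0,1,1,0,1,0,0,0,0,4,4,0,0,2,0,0,4,2,0,2,0,0,0,0,5,5,4,0]
Step 19: delete otr at [4, 10, 11, 13] -> counters=[5,0,0,0,0,0,0,5,2,0,0,0,0,0,0,0,0,0,4,4,0,0,2,0,0,4,2,0,2,0,0,0,0,5,5,4,0]
Step 20: delete ses at [8, 22, 26, 28] -> counters=[5,0,0,0,0,0,0,5,1,0,0,0,0,0,0,0,0,0,4,4,0,0,1,0,0,4,1,0,1,0,0,0,0,5,5,4,0]
Step 21: delete r at [18, 19, 25, 35] -> counters=[5,0,0,0,0,0,0,5,1,0,0,0,0,0,0,0,0,0,3,3,0,0,1,0,0,3,1,0,1,0,0,0,0,5,5,3,0]
Step 22: delete ses at [8, 22, 26, 28] -> counters=[5,0,0,0,0,0,0,5,0,0,0,0,0,0,0,0,0,0,3,3,0,0,0,0,0,3,0,0,0,0,0,0,0,5,5,3,0]
Step 23: insert j at [0, 7, 33, 34] -> counters=[6,0,0,0,0,0,0,6,0,0,0,0,0,0,0,0,0,0,3,3,0,0,0,0,0,3,0,0,0,0,0,0,0,6,6,3,0]
Final counters=[6,0,0,0,0,0,0,6,0,0,0,0,0,0,0,0,0,0,3,3,0,0,0,0,0,3,0,0,0,0,0,0,0,6,6,3,0] -> counters[0]=6

Answer: 6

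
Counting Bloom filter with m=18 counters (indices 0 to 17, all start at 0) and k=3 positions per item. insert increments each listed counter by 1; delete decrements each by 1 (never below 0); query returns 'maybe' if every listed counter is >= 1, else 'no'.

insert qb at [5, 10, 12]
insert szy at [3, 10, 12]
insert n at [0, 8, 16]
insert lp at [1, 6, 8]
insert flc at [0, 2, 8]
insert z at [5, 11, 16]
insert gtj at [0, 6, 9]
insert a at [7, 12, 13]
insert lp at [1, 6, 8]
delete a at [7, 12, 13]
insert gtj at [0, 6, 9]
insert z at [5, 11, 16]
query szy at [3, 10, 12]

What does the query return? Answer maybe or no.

Step 1: insert qb at [5, 10, 12] -> counters=[0,0,0,0,0,1,0,0,0,0,1,0,1,0,0,0,0,0]
Step 2: insert szy at [3, 10, 12] -> counters=[0,0,0,1,0,1,0,0,0,0,2,0,2,0,0,0,0,0]
Step 3: insert n at [0, 8, 16] -> counters=[1,0,0,1,0,1,0,0,1,0,2,0,2,0,0,0,1,0]
Step 4: insert lp at [1, 6, 8] -> counters=[1,1,0,1,0,1,1,0,2,0,2,0,2,0,0,0,1,0]
Step 5: insert flc at [0, 2, 8] -> counters=[2,1,1,1,0,1,1,0,3,0,2,0,2,0,0,0,1,0]
Step 6: insert z at [5, 11, 16] -> counters=[2,1,1,1,0,2,1,0,3,0,2,1,2,0,0,0,2,0]
Step 7: insert gtj at [0, 6, 9] -> counters=[3,1,1,1,0,2,2,0,3,1,2,1,2,0,0,0,2,0]
Step 8: insert a at [7, 12, 13] -> counters=[3,1,1,1,0,2,2,1,3,1,2,1,3,1,0,0,2,0]
Step 9: insert lp at [1, 6, 8] -> counters=[3,2,1,1,0,2,3,1,4,1,2,1,3,1,0,0,2,0]
Step 10: delete a at [7, 12, 13] -> counters=[3,2,1,1,0,2,3,0,4,1,2,1,2,0,0,0,2,0]
Step 11: insert gtj at [0, 6, 9] -> counters=[4,2,1,1,0,2,4,0,4,2,2,1,2,0,0,0,2,0]
Step 12: insert z at [5, 11, 16] -> counters=[4,2,1,1,0,3,4,0,4,2,2,2,2,0,0,0,3,0]
Query szy: check counters[3]=1 counters[10]=2 counters[12]=2 -> maybe

Answer: maybe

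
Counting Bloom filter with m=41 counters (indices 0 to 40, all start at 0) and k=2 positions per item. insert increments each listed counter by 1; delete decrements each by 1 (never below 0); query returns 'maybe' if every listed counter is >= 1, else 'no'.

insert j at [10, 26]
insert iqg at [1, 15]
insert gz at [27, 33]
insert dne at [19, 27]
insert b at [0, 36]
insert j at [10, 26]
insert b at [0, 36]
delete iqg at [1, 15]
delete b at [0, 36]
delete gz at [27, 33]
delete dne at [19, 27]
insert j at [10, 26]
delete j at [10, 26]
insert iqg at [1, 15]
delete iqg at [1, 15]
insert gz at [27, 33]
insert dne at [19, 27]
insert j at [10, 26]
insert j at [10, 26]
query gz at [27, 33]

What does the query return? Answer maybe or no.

Step 1: insert j at [10, 26] -> counters=[0,0,0,0,0,0,0,0,0,0,1,0,0,0,0,0,0,0,0,0,0,0,0,0,0,0,1,0,0,0,0,0,0,0,0,0,0,0,0,0,0]
Step 2: insert iqg at [1, 15] -> counters=[0,1,0,0,0,0,0,0,0,0,1,0,0,0,0,1,0,0,0,0,0,0,0,0,0,0,1,0,0,0,0,0,0,0,0,0,0,0,0,0,0]
Step 3: insert gz at [27, 33] -> counters=[0,1,0,0,0,0,0,0,0,0,1,0,0,0,0,1,0,0,0,0,0,0,0,0,0,0,1,1,0,0,0,0,0,1,0,0,0,0,0,0,0]
Step 4: insert dne at [19, 27] -> counters=[0,1,0,0,0,0,0,0,0,0,1,0,0,0,0,1,0,0,0,1,0,0,0,0,0,0,1,2,0,0,0,0,0,1,0,0,0,0,0,0,0]
Step 5: insert b at [0, 36] -> counters=[1,1,0,0,0,0,0,0,0,0,1,0,0,0,0,1,0,0,0,1,0,0,0,0,0,0,1,2,0,0,0,0,0,1,0,0,1,0,0,0,0]
Step 6: insert j at [10, 26] -> counters=[1,1,0,0,0,0,0,0,0,0,2,0,0,0,0,1,0,0,0,1,0,0,0,0,0,0,2,2,0,0,0,0,0,1,0,0,1,0,0,0,0]
Step 7: insert b at [0, 36] -> counters=[2,1,0,0,0,0,0,0,0,0,2,0,0,0,0,1,0,0,0,1,0,0,0,0,0,0,2,2,0,0,0,0,0,1,0,0,2,0,0,0,0]
Step 8: delete iqg at [1, 15] -> counters=[2,0,0,0,0,0,0,0,0,0,2,0,0,0,0,0,0,0,0,1,0,0,0,0,0,0,2,2,0,0,0,0,0,1,0,0,2,0,0,0,0]
Step 9: delete b at [0, 36] -> counters=[1,0,0,0,0,0,0,0,0,0,2,0,0,0,0,0,0,0,0,1,0,0,0,0,0,0,2,2,0,0,0,0,0,1,0,0,1,0,0,0,0]
Step 10: delete gz at [27, 33] -> counters=[1,0,0,0,0,0,0,0,0,0,2,0,0,0,0,0,0,0,0,1,0,0,0,0,0,0,2,1,0,0,0,0,0,0,0,0,1,0,0,0,0]
Step 11: delete dne at [19, 27] -> counters=[1,0,0,0,0,0,0,0,0,0,2,0,0,0,0,0,0,0,0,0,0,0,0,0,0,0,2,0,0,0,0,0,0,0,0,0,1,0,0,0,0]
Step 12: insert j at [10, 26] -> counters=[1,0,0,0,0,0,0,0,0,0,3,0,0,0,0,0,0,0,0,0,0,0,0,0,0,0,3,0,0,0,0,0,0,0,0,0,1,0,0,0,0]
Step 13: delete j at [10, 26] -> counters=[1,0,0,0,0,0,0,0,0,0,2,0,0,0,0,0,0,0,0,0,0,0,0,0,0,0,2,0,0,0,0,0,0,0,0,0,1,0,0,0,0]
Step 14: insert iqg at [1, 15] -> counters=[1,1,0,0,0,0,0,0,0,0,2,0,0,0,0,1,0,0,0,0,0,0,0,0,0,0,2,0,0,0,0,0,0,0,0,0,1,0,0,0,0]
Step 15: delete iqg at [1, 15] -> counters=[1,0,0,0,0,0,0,0,0,0,2,0,0,0,0,0,0,0,0,0,0,0,0,0,0,0,2,0,0,0,0,0,0,0,0,0,1,0,0,0,0]
Step 16: insert gz at [27, 33] -> counters=[1,0,0,0,0,0,0,0,0,0,2,0,0,0,0,0,0,0,0,0,0,0,0,0,0,0,2,1,0,0,0,0,0,1,0,0,1,0,0,0,0]
Step 17: insert dne at [19, 27] -> counters=[1,0,0,0,0,0,0,0,0,0,2,0,0,0,0,0,0,0,0,1,0,0,0,0,0,0,2,2,0,0,0,0,0,1,0,0,1,0,0,0,0]
Step 18: insert j at [10, 26] -> counters=[1,0,0,0,0,0,0,0,0,0,3,0,0,0,0,0,0,0,0,1,0,0,0,0,0,0,3,2,0,0,0,0,0,1,0,0,1,0,0,0,0]
Step 19: insert j at [10, 26] -> counters=[1,0,0,0,0,0,0,0,0,0,4,0,0,0,0,0,0,0,0,1,0,0,0,0,0,0,4,2,0,0,0,0,0,1,0,0,1,0,0,0,0]
Query gz: check counters[27]=2 counters[33]=1 -> maybe

Answer: maybe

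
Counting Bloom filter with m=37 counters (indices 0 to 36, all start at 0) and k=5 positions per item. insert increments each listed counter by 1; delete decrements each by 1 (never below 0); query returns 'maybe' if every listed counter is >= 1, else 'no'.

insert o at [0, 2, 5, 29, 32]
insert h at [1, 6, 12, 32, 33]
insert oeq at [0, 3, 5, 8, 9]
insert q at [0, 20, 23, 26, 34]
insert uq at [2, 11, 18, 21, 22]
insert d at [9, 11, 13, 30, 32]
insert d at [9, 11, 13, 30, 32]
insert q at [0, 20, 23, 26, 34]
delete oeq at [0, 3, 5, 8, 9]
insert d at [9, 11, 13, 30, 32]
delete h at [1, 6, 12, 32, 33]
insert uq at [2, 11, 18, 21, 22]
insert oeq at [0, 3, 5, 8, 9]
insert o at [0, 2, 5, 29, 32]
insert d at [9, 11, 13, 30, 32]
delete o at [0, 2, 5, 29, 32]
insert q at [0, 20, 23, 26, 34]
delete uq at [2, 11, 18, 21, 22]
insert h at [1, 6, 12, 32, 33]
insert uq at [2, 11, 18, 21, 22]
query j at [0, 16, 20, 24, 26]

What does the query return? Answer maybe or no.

Step 1: insert o at [0, 2, 5, 29, 32] -> counters=[1,0,1,0,0,1,0,0,0,0,0,0,0,0,0,0,0,0,0,0,0,0,0,0,0,0,0,0,0,1,0,0,1,0,0,0,0]
Step 2: insert h at [1, 6, 12, 32, 33] -> counters=[1,1,1,0,0,1,1,0,0,0,0,0,1,0,0,0,0,0,0,0,0,0,0,0,0,0,0,0,0,1,0,0,2,1,0,0,0]
Step 3: insert oeq at [0, 3, 5, 8, 9] -> counters=[2,1,1,1,0,2,1,0,1,1,0,0,1,0,0,0,0,0,0,0,0,0,0,0,0,0,0,0,0,1,0,0,2,1,0,0,0]
Step 4: insert q at [0, 20, 23, 26, 34] -> counters=[3,1,1,1,0,2,1,0,1,1,0,0,1,0,0,0,0,0,0,0,1,0,0,1,0,0,1,0,0,1,0,0,2,1,1,0,0]
Step 5: insert uq at [2, 11, 18, 21, 22] -> counters=[3,1,2,1,0,2,1,0,1,1,0,1,1,0,0,0,0,0,1,0,1,1,1,1,0,0,1,0,0,1,0,0,2,1,1,0,0]
Step 6: insert d at [9, 11, 13, 30, 32] -> counters=[3,1,2,1,0,2,1,0,1,2,0,2,1,1,0,0,0,0,1,0,1,1,1,1,0,0,1,0,0,1,1,0,3,1,1,0,0]
Step 7: insert d at [9, 11, 13, 30, 32] -> counters=[3,1,2,1,0,2,1,0,1,3,0,3,1,2,0,0,0,0,1,0,1,1,1,1,0,0,1,0,0,1,2,0,4,1,1,0,0]
Step 8: insert q at [0, 20, 23, 26, 34] -> counters=[4,1,2,1,0,2,1,0,1,3,0,3,1,2,0,0,0,0,1,0,2,1,1,2,0,0,2,0,0,1,2,0,4,1,2,0,0]
Step 9: delete oeq at [0, 3, 5, 8, 9] -> counters=[3,1,2,0,0,1,1,0,0,2,0,3,1,2,0,0,0,0,1,0,2,1,1,2,0,0,2,0,0,1,2,0,4,1,2,0,0]
Step 10: insert d at [9, 11, 13, 30, 32] -> counters=[3,1,2,0,0,1,1,0,0,3,0,4,1,3,0,0,0,0,1,0,2,1,1,2,0,0,2,0,0,1,3,0,5,1,2,0,0]
Step 11: delete h at [1, 6, 12, 32, 33] -> counters=[3,0,2,0,0,1,0,0,0,3,0,4,0,3,0,0,0,0,1,0,2,1,1,2,0,0,2,0,0,1,3,0,4,0,2,0,0]
Step 12: insert uq at [2, 11, 18, 21, 22] -> counters=[3,0,3,0,0,1,0,0,0,3,0,5,0,3,0,0,0,0,2,0,2,2,2,2,0,0,2,0,0,1,3,0,4,0,2,0,0]
Step 13: insert oeq at [0, 3, 5, 8, 9] -> counters=[4,0,3,1,0,2,0,0,1,4,0,5,0,3,0,0,0,0,2,0,2,2,2,2,0,0,2,0,0,1,3,0,4,0,2,0,0]
Step 14: insert o at [0, 2, 5, 29, 32] -> counters=[5,0,4,1,0,3,0,0,1,4,0,5,0,3,0,0,0,0,2,0,2,2,2,2,0,0,2,0,0,2,3,0,5,0,2,0,0]
Step 15: insert d at [9, 11, 13, 30, 32] -> counters=[5,0,4,1,0,3,0,0,1,5,0,6,0,4,0,0,0,0,2,0,2,2,2,2,0,0,2,0,0,2,4,0,6,0,2,0,0]
Step 16: delete o at [0, 2, 5, 29, 32] -> counters=[4,0,3,1,0,2,0,0,1,5,0,6,0,4,0,0,0,0,2,0,2,2,2,2,0,0,2,0,0,1,4,0,5,0,2,0,0]
Step 17: insert q at [0, 20, 23, 26, 34] -> counters=[5,0,3,1,0,2,0,0,1,5,0,6,0,4,0,0,0,0,2,0,3,2,2,3,0,0,3,0,0,1,4,0,5,0,3,0,0]
Step 18: delete uq at [2, 11, 18, 21, 22] -> counters=[5,0,2,1,0,2,0,0,1,5,0,5,0,4,0,0,0,0,1,0,3,1,1,3,0,0,3,0,0,1,4,0,5,0,3,0,0]
Step 19: insert h at [1, 6, 12, 32, 33] -> counters=[5,1,2,1,0,2,1,0,1,5,0,5,1,4,0,0,0,0,1,0,3,1,1,3,0,0,3,0,0,1,4,0,6,1,3,0,0]
Step 20: insert uq at [2, 11, 18, 21, 22] -> counters=[5,1,3,1,0,2,1,0,1,5,0,6,1,4,0,0,0,0,2,0,3,2,2,3,0,0,3,0,0,1,4,0,6,1,3,0,0]
Query j: check counters[0]=5 counters[16]=0 counters[20]=3 counters[24]=0 counters[26]=3 -> no

Answer: no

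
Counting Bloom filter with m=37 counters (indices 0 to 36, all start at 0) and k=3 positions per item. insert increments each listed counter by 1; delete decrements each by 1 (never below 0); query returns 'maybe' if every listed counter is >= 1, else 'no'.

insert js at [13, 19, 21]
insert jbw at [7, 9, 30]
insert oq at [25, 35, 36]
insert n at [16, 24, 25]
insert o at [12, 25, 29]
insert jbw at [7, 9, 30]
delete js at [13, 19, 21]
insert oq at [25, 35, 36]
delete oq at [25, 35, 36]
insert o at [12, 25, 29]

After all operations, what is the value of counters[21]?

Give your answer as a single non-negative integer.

Step 1: insert js at [13, 19, 21] -> counters=[0,0,0,0,0,0,0,0,0,0,0,0,0,1,0,0,0,0,0,1,0,1,0,0,0,0,0,0,0,0,0,0,0,0,0,0,0]
Step 2: insert jbw at [7, 9, 30] -> counters=[0,0,0,0,0,0,0,1,0,1,0,0,0,1,0,0,0,0,0,1,0,1,0,0,0,0,0,0,0,0,1,0,0,0,0,0,0]
Step 3: insert oq at [25, 35, 36] -> counters=[0,0,0,0,0,0,0,1,0,1,0,0,0,1,0,0,0,0,0,1,0,1,0,0,0,1,0,0,0,0,1,0,0,0,0,1,1]
Step 4: insert n at [16, 24, 25] -> counters=[0,0,0,0,0,0,0,1,0,1,0,0,0,1,0,0,1,0,0,1,0,1,0,0,1,2,0,0,0,0,1,0,0,0,0,1,1]
Step 5: insert o at [12, 25, 29] -> counters=[0,0,0,0,0,0,0,1,0,1,0,0,1,1,0,0,1,0,0,1,0,1,0,0,1,3,0,0,0,1,1,0,0,0,0,1,1]
Step 6: insert jbw at [7, 9, 30] -> counters=[0,0,0,0,0,0,0,2,0,2,0,0,1,1,0,0,1,0,0,1,0,1,0,0,1,3,0,0,0,1,2,0,0,0,0,1,1]
Step 7: delete js at [13, 19, 21] -> counters=[0,0,0,0,0,0,0,2,0,2,0,0,1,0,0,0,1,0,0,0,0,0,0,0,1,3,0,0,0,1,2,0,0,0,0,1,1]
Step 8: insert oq at [25, 35, 36] -> counters=[0,0,0,0,0,0,0,2,0,2,0,0,1,0,0,0,1,0,0,0,0,0,0,0,1,4,0,0,0,1,2,0,0,0,0,2,2]
Step 9: delete oq at [25, 35, 36] -> counters=[0,0,0,0,0,0,0,2,0,2,0,0,1,0,0,0,1,0,0,0,0,0,0,0,1,3,0,0,0,1,2,0,0,0,0,1,1]
Step 10: insert o at [12, 25, 29] -> counters=[0,0,0,0,0,0,0,2,0,2,0,0,2,0,0,0,1,0,0,0,0,0,0,0,1,4,0,0,0,2,2,0,0,0,0,1,1]
Final counters=[0,0,0,0,0,0,0,2,0,2,0,0,2,0,0,0,1,0,0,0,0,0,0,0,1,4,0,0,0,2,2,0,0,0,0,1,1] -> counters[21]=0

Answer: 0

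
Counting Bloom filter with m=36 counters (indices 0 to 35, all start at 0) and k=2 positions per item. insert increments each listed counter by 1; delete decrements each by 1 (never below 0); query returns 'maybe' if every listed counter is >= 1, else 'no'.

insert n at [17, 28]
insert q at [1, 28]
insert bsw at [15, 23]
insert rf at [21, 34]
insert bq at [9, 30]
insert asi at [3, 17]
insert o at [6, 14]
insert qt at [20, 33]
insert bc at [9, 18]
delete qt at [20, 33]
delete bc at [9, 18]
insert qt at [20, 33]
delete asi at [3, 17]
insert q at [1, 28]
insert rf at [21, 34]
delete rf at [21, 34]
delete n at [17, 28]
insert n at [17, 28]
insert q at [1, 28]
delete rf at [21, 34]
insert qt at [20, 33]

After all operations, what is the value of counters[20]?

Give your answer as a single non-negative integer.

Step 1: insert n at [17, 28] -> counters=[0,0,0,0,0,0,0,0,0,0,0,0,0,0,0,0,0,1,0,0,0,0,0,0,0,0,0,0,1,0,0,0,0,0,0,0]
Step 2: insert q at [1, 28] -> counters=[0,1,0,0,0,0,0,0,0,0,0,0,0,0,0,0,0,1,0,0,0,0,0,0,0,0,0,0,2,0,0,0,0,0,0,0]
Step 3: insert bsw at [15, 23] -> counters=[0,1,0,0,0,0,0,0,0,0,0,0,0,0,0,1,0,1,0,0,0,0,0,1,0,0,0,0,2,0,0,0,0,0,0,0]
Step 4: insert rf at [21, 34] -> counters=[0,1,0,0,0,0,0,0,0,0,0,0,0,0,0,1,0,1,0,0,0,1,0,1,0,0,0,0,2,0,0,0,0,0,1,0]
Step 5: insert bq at [9, 30] -> counters=[0,1,0,0,0,0,0,0,0,1,0,0,0,0,0,1,0,1,0,0,0,1,0,1,0,0,0,0,2,0,1,0,0,0,1,0]
Step 6: insert asi at [3, 17] -> counters=[0,1,0,1,0,0,0,0,0,1,0,0,0,0,0,1,0,2,0,0,0,1,0,1,0,0,0,0,2,0,1,0,0,0,1,0]
Step 7: insert o at [6, 14] -> counters=[0,1,0,1,0,0,1,0,0,1,0,0,0,0,1,1,0,2,0,0,0,1,0,1,0,0,0,0,2,0,1,0,0,0,1,0]
Step 8: insert qt at [20, 33] -> counters=[0,1,0,1,0,0,1,0,0,1,0,0,0,0,1,1,0,2,0,0,1,1,0,1,0,0,0,0,2,0,1,0,0,1,1,0]
Step 9: insert bc at [9, 18] -> counters=[0,1,0,1,0,0,1,0,0,2,0,0,0,0,1,1,0,2,1,0,1,1,0,1,0,0,0,0,2,0,1,0,0,1,1,0]
Step 10: delete qt at [20, 33] -> counters=[0,1,0,1,0,0,1,0,0,2,0,0,0,0,1,1,0,2,1,0,0,1,0,1,0,0,0,0,2,0,1,0,0,0,1,0]
Step 11: delete bc at [9, 18] -> counters=[0,1,0,1,0,0,1,0,0,1,0,0,0,0,1,1,0,2,0,0,0,1,0,1,0,0,0,0,2,0,1,0,0,0,1,0]
Step 12: insert qt at [20, 33] -> counters=[0,1,0,1,0,0,1,0,0,1,0,0,0,0,1,1,0,2,0,0,1,1,0,1,0,0,0,0,2,0,1,0,0,1,1,0]
Step 13: delete asi at [3, 17] -> counters=[0,1,0,0,0,0,1,0,0,1,0,0,0,0,1,1,0,1,0,0,1,1,0,1,0,0,0,0,2,0,1,0,0,1,1,0]
Step 14: insert q at [1, 28] -> counters=[0,2,0,0,0,0,1,0,0,1,0,0,0,0,1,1,0,1,0,0,1,1,0,1,0,0,0,0,3,0,1,0,0,1,1,0]
Step 15: insert rf at [21, 34] -> counters=[0,2,0,0,0,0,1,0,0,1,0,0,0,0,1,1,0,1,0,0,1,2,0,1,0,0,0,0,3,0,1,0,0,1,2,0]
Step 16: delete rf at [21, 34] -> counters=[0,2,0,0,0,0,1,0,0,1,0,0,0,0,1,1,0,1,0,0,1,1,0,1,0,0,0,0,3,0,1,0,0,1,1,0]
Step 17: delete n at [17, 28] -> counters=[0,2,0,0,0,0,1,0,0,1,0,0,0,0,1,1,0,0,0,0,1,1,0,1,0,0,0,0,2,0,1,0,0,1,1,0]
Step 18: insert n at [17, 28] -> counters=[0,2,0,0,0,0,1,0,0,1,0,0,0,0,1,1,0,1,0,0,1,1,0,1,0,0,0,0,3,0,1,0,0,1,1,0]
Step 19: insert q at [1, 28] -> counters=[0,3,0,0,0,0,1,0,0,1,0,0,0,0,1,1,0,1,0,0,1,1,0,1,0,0,0,0,4,0,1,0,0,1,1,0]
Step 20: delete rf at [21, 34] -> counters=[0,3,0,0,0,0,1,0,0,1,0,0,0,0,1,1,0,1,0,0,1,0,0,1,0,0,0,0,4,0,1,0,0,1,0,0]
Step 21: insert qt at [20, 33] -> counters=[0,3,0,0,0,0,1,0,0,1,0,0,0,0,1,1,0,1,0,0,2,0,0,1,0,0,0,0,4,0,1,0,0,2,0,0]
Final counters=[0,3,0,0,0,0,1,0,0,1,0,0,0,0,1,1,0,1,0,0,2,0,0,1,0,0,0,0,4,0,1,0,0,2,0,0] -> counters[20]=2

Answer: 2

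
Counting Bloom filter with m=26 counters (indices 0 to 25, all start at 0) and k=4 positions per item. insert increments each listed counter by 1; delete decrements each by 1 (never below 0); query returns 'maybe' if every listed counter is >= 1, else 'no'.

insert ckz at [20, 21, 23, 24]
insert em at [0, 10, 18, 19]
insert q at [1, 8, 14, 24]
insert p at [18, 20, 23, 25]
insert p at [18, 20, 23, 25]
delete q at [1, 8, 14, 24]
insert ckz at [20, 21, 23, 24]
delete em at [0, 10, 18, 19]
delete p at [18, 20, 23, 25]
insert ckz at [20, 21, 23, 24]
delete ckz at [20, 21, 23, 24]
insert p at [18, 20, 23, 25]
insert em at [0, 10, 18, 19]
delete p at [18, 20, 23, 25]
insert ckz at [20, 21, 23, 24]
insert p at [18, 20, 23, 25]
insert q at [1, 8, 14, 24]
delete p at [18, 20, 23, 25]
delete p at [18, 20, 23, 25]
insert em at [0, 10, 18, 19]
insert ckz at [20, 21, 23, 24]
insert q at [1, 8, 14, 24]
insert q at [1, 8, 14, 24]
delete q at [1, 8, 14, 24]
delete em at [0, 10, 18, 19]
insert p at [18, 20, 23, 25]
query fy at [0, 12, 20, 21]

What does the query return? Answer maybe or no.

Answer: no

Derivation:
Step 1: insert ckz at [20, 21, 23, 24] -> counters=[0,0,0,0,0,0,0,0,0,0,0,0,0,0,0,0,0,0,0,0,1,1,0,1,1,0]
Step 2: insert em at [0, 10, 18, 19] -> counters=[1,0,0,0,0,0,0,0,0,0,1,0,0,0,0,0,0,0,1,1,1,1,0,1,1,0]
Step 3: insert q at [1, 8, 14, 24] -> counters=[1,1,0,0,0,0,0,0,1,0,1,0,0,0,1,0,0,0,1,1,1,1,0,1,2,0]
Step 4: insert p at [18, 20, 23, 25] -> counters=[1,1,0,0,0,0,0,0,1,0,1,0,0,0,1,0,0,0,2,1,2,1,0,2,2,1]
Step 5: insert p at [18, 20, 23, 25] -> counters=[1,1,0,0,0,0,0,0,1,0,1,0,0,0,1,0,0,0,3,1,3,1,0,3,2,2]
Step 6: delete q at [1, 8, 14, 24] -> counters=[1,0,0,0,0,0,0,0,0,0,1,0,0,0,0,0,0,0,3,1,3,1,0,3,1,2]
Step 7: insert ckz at [20, 21, 23, 24] -> counters=[1,0,0,0,0,0,0,0,0,0,1,0,0,0,0,0,0,0,3,1,4,2,0,4,2,2]
Step 8: delete em at [0, 10, 18, 19] -> counters=[0,0,0,0,0,0,0,0,0,0,0,0,0,0,0,0,0,0,2,0,4,2,0,4,2,2]
Step 9: delete p at [18, 20, 23, 25] -> counters=[0,0,0,0,0,0,0,0,0,0,0,0,0,0,0,0,0,0,1,0,3,2,0,3,2,1]
Step 10: insert ckz at [20, 21, 23, 24] -> counters=[0,0,0,0,0,0,0,0,0,0,0,0,0,0,0,0,0,0,1,0,4,3,0,4,3,1]
Step 11: delete ckz at [20, 21, 23, 24] -> counters=[0,0,0,0,0,0,0,0,0,0,0,0,0,0,0,0,0,0,1,0,3,2,0,3,2,1]
Step 12: insert p at [18, 20, 23, 25] -> counters=[0,0,0,0,0,0,0,0,0,0,0,0,0,0,0,0,0,0,2,0,4,2,0,4,2,2]
Step 13: insert em at [0, 10, 18, 19] -> counters=[1,0,0,0,0,0,0,0,0,0,1,0,0,0,0,0,0,0,3,1,4,2,0,4,2,2]
Step 14: delete p at [18, 20, 23, 25] -> counters=[1,0,0,0,0,0,0,0,0,0,1,0,0,0,0,0,0,0,2,1,3,2,0,3,2,1]
Step 15: insert ckz at [20, 21, 23, 24] -> counters=[1,0,0,0,0,0,0,0,0,0,1,0,0,0,0,0,0,0,2,1,4,3,0,4,3,1]
Step 16: insert p at [18, 20, 23, 25] -> counters=[1,0,0,0,0,0,0,0,0,0,1,0,0,0,0,0,0,0,3,1,5,3,0,5,3,2]
Step 17: insert q at [1, 8, 14, 24] -> counters=[1,1,0,0,0,0,0,0,1,0,1,0,0,0,1,0,0,0,3,1,5,3,0,5,4,2]
Step 18: delete p at [18, 20, 23, 25] -> counters=[1,1,0,0,0,0,0,0,1,0,1,0,0,0,1,0,0,0,2,1,4,3,0,4,4,1]
Step 19: delete p at [18, 20, 23, 25] -> counters=[1,1,0,0,0,0,0,0,1,0,1,0,0,0,1,0,0,0,1,1,3,3,0,3,4,0]
Step 20: insert em at [0, 10, 18, 19] -> counters=[2,1,0,0,0,0,0,0,1,0,2,0,0,0,1,0,0,0,2,2,3,3,0,3,4,0]
Step 21: insert ckz at [20, 21, 23, 24] -> counters=[2,1,0,0,0,0,0,0,1,0,2,0,0,0,1,0,0,0,2,2,4,4,0,4,5,0]
Step 22: insert q at [1, 8, 14, 24] -> counters=[2,2,0,0,0,0,0,0,2,0,2,0,0,0,2,0,0,0,2,2,4,4,0,4,6,0]
Step 23: insert q at [1, 8, 14, 24] -> counters=[2,3,0,0,0,0,0,0,3,0,2,0,0,0,3,0,0,0,2,2,4,4,0,4,7,0]
Step 24: delete q at [1, 8, 14, 24] -> counters=[2,2,0,0,0,0,0,0,2,0,2,0,0,0,2,0,0,0,2,2,4,4,0,4,6,0]
Step 25: delete em at [0, 10, 18, 19] -> counters=[1,2,0,0,0,0,0,0,2,0,1,0,0,0,2,0,0,0,1,1,4,4,0,4,6,0]
Step 26: insert p at [18, 20, 23, 25] -> counters=[1,2,0,0,0,0,0,0,2,0,1,0,0,0,2,0,0,0,2,1,5,4,0,5,6,1]
Query fy: check counters[0]=1 counters[12]=0 counters[20]=5 counters[21]=4 -> no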